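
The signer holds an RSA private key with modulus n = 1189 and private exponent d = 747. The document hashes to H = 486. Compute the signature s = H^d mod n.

H^2 ≡ 486^2 = 236196 ≡ 774
H^4 ≡ 774^2 = 599076 ≡ 1009
H^8 ≡ 1009^2 = 1018081 ≡ 297
H^16 ≡ 297^2 = 88209 ≡ 223
H^32 ≡ 223^2 = 49729 ≡ 980
H^64 ≡ 980^2 = 960400 ≡ 877
H^128 ≡ 877^2 = 769129 ≡ 1035
H^256 ≡ 1035^2 = 1071225 ≡ 1125
H^512 ≡ 1125^2 = 1265625 ≡ 529
747 = 512 + 128 + 64 + 32 + 8 + 2 + 1, so H^747 ≡ 529·1035·877·980·297·774·486 ≡ 767 (mod 1189)

767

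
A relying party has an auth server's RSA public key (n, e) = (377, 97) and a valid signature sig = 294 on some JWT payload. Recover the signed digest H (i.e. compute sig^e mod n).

138

sig^97 mod 377 = 138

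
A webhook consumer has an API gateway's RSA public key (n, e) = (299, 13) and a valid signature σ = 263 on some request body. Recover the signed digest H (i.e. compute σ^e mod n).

107

σ^2 ≡ 263^2 = 69169 ≡ 100
σ^4 ≡ 100^2 = 10000 ≡ 133
σ^8 ≡ 133^2 = 17689 ≡ 48
13 = 8 + 4 + 1, so σ^13 ≡ 48·133·263 ≡ 107 (mod 299)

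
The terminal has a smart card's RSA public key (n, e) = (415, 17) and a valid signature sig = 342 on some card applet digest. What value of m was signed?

227

Squares mod 415: sig^1≡342, sig^2≡349, sig^4≡206, sig^8≡106, sig^16≡31
17 = 16 + 1, so sig^17 ≡ 31·342 ≡ 227 (mod 415)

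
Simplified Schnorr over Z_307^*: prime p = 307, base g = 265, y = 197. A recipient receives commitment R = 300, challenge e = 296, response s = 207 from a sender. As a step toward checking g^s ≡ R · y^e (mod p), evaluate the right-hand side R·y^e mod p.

197^2 = 38809 ≡ 127
197^4 ≡ 127^2 = 16129 ≡ 165
197^8 ≡ 165^2 = 27225 ≡ 209
197^16 ≡ 209^2 = 43681 ≡ 87
197^32 ≡ 87^2 = 7569 ≡ 201
197^64 ≡ 201^2 = 40401 ≡ 184
197^128 ≡ 184^2 = 33856 ≡ 86
197^256 ≡ 86^2 = 7396 ≡ 28
296 = 256 + 32 + 8, so 197^296 ≡ 28·201·209 ≡ 135 (mod 307)
R · y^e ≡ 300·135 = 40500 ≡ 283 (mod 307)

283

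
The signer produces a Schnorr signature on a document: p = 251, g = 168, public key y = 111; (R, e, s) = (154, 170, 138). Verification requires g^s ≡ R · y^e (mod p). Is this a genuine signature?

forged

g^s mod p:
Squares mod 251: 168^1≡168, 168^2≡112, 168^4≡245, 168^8≡36, 168^16≡41, 168^32≡175, 168^64≡3, 168^128≡9
138 = 128 + 8 + 2, so 168^138 ≡ 9·36·112 ≡ 144 (mod 251)
R · y^e mod p:
Squares mod 251: 111^1≡111, 111^2≡22, 111^4≡233, 111^8≡73, 111^16≡58, 111^32≡101, 111^64≡161, 111^128≡68
170 = 128 + 32 + 8 + 2, so 111^170 ≡ 68·101·73·22 ≡ 64 (mod 251)
154·64 = 9856 ≡ 67 (mod 251)
144 ≠ 67; the check fails.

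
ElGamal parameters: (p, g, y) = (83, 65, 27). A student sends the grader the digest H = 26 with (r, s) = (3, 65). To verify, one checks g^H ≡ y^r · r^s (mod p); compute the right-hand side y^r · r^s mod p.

21

27^3 mod 83 = 12
3^65 mod 83 = 64
y^r · r^s ≡ 12·64 = 768 ≡ 21 (mod 83)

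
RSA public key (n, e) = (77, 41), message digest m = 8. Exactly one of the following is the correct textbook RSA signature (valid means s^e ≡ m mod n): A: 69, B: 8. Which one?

B

Candidate A: Squares mod 77: 69^1≡69, 69^2≡64, 69^4≡15, 69^8≡71, 69^16≡36, 69^32≡64; 41 = 32 + 8 + 1, so 69^41 ≡ 64·71·69 ≡ 69 (mod 77)
Candidate B: Squares mod 77: 8^1≡8, 8^2≡64, 8^4≡15, 8^8≡71, 8^16≡36, 8^32≡64; 41 = 32 + 8 + 1, so 8^41 ≡ 64·71·8 ≡ 8 (mod 77)
  → matches m = 8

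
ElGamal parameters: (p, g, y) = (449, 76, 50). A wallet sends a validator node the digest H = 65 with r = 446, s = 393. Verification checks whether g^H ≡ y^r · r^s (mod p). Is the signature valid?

valid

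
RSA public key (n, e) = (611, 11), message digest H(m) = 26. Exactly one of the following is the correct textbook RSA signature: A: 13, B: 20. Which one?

Candidate A: 13^2 = 169; 13^4 ≡ 169^2 = 28561 ≡ 455; 13^8 ≡ 455^2 = 207025 ≡ 507; 11 = 8 + 2 + 1, so 13^11 ≡ 507·169·13 ≡ 26 (mod 611)
  → matches H(m) = 26
Candidate B: 20^2 = 400; 20^4 ≡ 400^2 = 160000 ≡ 529; 20^8 ≡ 529^2 = 279841 ≡ 3; 11 = 8 + 2 + 1, so 20^11 ≡ 3·400·20 ≡ 171 (mod 611)

A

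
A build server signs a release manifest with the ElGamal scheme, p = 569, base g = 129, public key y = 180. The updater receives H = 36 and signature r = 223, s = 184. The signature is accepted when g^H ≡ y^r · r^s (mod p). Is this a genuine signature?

Left side g^H mod p:
129^2 = 16641 ≡ 140
129^4 ≡ 140^2 = 19600 ≡ 254
129^8 ≡ 254^2 = 64516 ≡ 219
129^16 ≡ 219^2 = 47961 ≡ 165
129^32 ≡ 165^2 = 27225 ≡ 482
36 = 32 + 4, so 129^36 ≡ 482·254 ≡ 93 (mod 569)
Right side y^r · r^s mod p:
180^2 = 32400 ≡ 536
180^4 ≡ 536^2 = 287296 ≡ 520
180^8 ≡ 520^2 = 270400 ≡ 125
180^16 ≡ 125^2 = 15625 ≡ 262
180^32 ≡ 262^2 = 68644 ≡ 364
180^64 ≡ 364^2 = 132496 ≡ 488
180^128 ≡ 488^2 = 238144 ≡ 302
223 = 128 + 64 + 16 + 8 + 4 + 2 + 1, so 180^223 ≡ 302·488·262·125·520·536·180 ≡ 263 (mod 569)
223^2 = 49729 ≡ 226
223^4 ≡ 226^2 = 51076 ≡ 435
223^8 ≡ 435^2 = 189225 ≡ 317
223^16 ≡ 317^2 = 100489 ≡ 345
223^32 ≡ 345^2 = 119025 ≡ 104
223^64 ≡ 104^2 = 10816 ≡ 5
223^128 ≡ 5^2 = 25
184 = 128 + 32 + 16 + 8, so 223^184 ≡ 25·104·345·317 ≡ 354 (mod 569)
263·354 = 93102 ≡ 355 (mod 569)
93 ≠ 355, so verification fails.

forged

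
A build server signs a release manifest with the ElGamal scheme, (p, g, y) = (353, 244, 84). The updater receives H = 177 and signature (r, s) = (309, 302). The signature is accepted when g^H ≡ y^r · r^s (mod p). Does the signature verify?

Left side g^H mod p:
244^2 = 59536 ≡ 232
244^4 ≡ 232^2 = 53824 ≡ 168
244^8 ≡ 168^2 = 28224 ≡ 337
244^16 ≡ 337^2 = 113569 ≡ 256
244^32 ≡ 256^2 = 65536 ≡ 231
244^64 ≡ 231^2 = 53361 ≡ 58
244^128 ≡ 58^2 = 3364 ≡ 187
177 = 128 + 32 + 16 + 1, so 244^177 ≡ 187·231·256·244 ≡ 244 (mod 353)
Right side y^r · r^s mod p:
84^2 = 7056 ≡ 349
84^4 ≡ 349^2 = 121801 ≡ 16
84^8 ≡ 16^2 = 256
84^16 ≡ 256^2 = 65536 ≡ 231
84^32 ≡ 231^2 = 53361 ≡ 58
84^64 ≡ 58^2 = 3364 ≡ 187
84^128 ≡ 187^2 = 34969 ≡ 22
84^256 ≡ 22^2 = 484 ≡ 131
309 = 256 + 32 + 16 + 4 + 1, so 84^309 ≡ 131·58·231·16·84 ≡ 269 (mod 353)
309^2 = 95481 ≡ 171
309^4 ≡ 171^2 = 29241 ≡ 295
309^8 ≡ 295^2 = 87025 ≡ 187
309^16 ≡ 187^2 = 34969 ≡ 22
309^32 ≡ 22^2 = 484 ≡ 131
309^64 ≡ 131^2 = 17161 ≡ 217
309^128 ≡ 217^2 = 47089 ≡ 140
309^256 ≡ 140^2 = 19600 ≡ 185
302 = 256 + 32 + 8 + 4 + 2, so 309^302 ≡ 185·131·187·295·171 ≡ 135 (mod 353)
269·135 = 36315 ≡ 309 (mod 353)
244 ≠ 309, so verification fails.

does not verify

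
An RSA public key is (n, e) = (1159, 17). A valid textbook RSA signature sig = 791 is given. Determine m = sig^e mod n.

749

sig^17 mod 1159 = 749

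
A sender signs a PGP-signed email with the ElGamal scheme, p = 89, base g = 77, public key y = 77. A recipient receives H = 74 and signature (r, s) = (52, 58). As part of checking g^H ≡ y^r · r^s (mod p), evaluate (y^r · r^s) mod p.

77^2 = 5929 ≡ 55
77^4 ≡ 55^2 = 3025 ≡ 88
77^8 ≡ 88^2 = 7744 ≡ 1
77^16 ≡ 1^2 = 1
77^32 ≡ 1^2 = 1
52 = 32 + 16 + 4, so 77^52 ≡ 1·1·88 ≡ 88 (mod 89)
52^2 = 2704 ≡ 34
52^4 ≡ 34^2 = 1156 ≡ 88
52^8 ≡ 88^2 = 7744 ≡ 1
52^16 ≡ 1^2 = 1
52^32 ≡ 1^2 = 1
58 = 32 + 16 + 8 + 2, so 52^58 ≡ 1·1·1·34 ≡ 34 (mod 89)
y^r · r^s ≡ 88·34 = 2992 ≡ 55 (mod 89)

55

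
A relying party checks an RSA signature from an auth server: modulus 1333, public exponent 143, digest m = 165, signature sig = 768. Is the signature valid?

invalid

sig^2 ≡ 768^2 = 589824 ≡ 638
sig^4 ≡ 638^2 = 407044 ≡ 479
sig^8 ≡ 479^2 = 229441 ≡ 165
sig^16 ≡ 165^2 = 27225 ≡ 565
sig^32 ≡ 565^2 = 319225 ≡ 638
sig^64 ≡ 638^2 = 407044 ≡ 479
sig^128 ≡ 479^2 = 229441 ≡ 165
143 = 128 + 8 + 4 + 2 + 1, so sig^143 ≡ 165·165·479·638·768 ≡ 1168 (mod 1333)
sig^143 mod 1333 = 1168, but m = 165.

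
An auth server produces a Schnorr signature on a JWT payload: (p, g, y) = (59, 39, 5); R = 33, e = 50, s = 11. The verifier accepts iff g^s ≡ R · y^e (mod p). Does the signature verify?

does not verify

g^s mod p:
39^2 = 1521 ≡ 46
39^4 ≡ 46^2 = 2116 ≡ 51
39^8 ≡ 51^2 = 2601 ≡ 5
11 = 8 + 2 + 1, so 39^11 ≡ 5·46·39 ≡ 2 (mod 59)
R · y^e mod p:
5^2 = 25
5^4 ≡ 25^2 = 625 ≡ 35
5^8 ≡ 35^2 = 1225 ≡ 45
5^16 ≡ 45^2 = 2025 ≡ 19
5^32 ≡ 19^2 = 361 ≡ 7
50 = 32 + 16 + 2, so 5^50 ≡ 7·19·25 ≡ 21 (mod 59)
33·21 = 693 ≡ 44 (mod 59)
2 ≠ 44; the check fails.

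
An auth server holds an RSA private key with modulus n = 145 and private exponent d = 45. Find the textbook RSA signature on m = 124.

m^45 mod 145 = 39

39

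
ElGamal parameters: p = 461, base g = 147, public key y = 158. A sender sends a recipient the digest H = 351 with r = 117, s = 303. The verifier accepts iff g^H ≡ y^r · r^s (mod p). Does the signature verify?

Left side g^H mod p:
Squares mod 461: 147^1≡147, 147^2≡403, 147^4≡137, 147^8≡329, 147^16≡367, 147^32≡77, 147^64≡397, 147^128≡408, 147^256≡43
351 = 256 + 64 + 16 + 8 + 4 + 2 + 1, so 147^351 ≡ 43·397·367·329·137·403·147 ≡ 161 (mod 461)
Right side y^r · r^s mod p:
Squares mod 461: 158^1≡158, 158^2≡70, 158^4≡290, 158^8≡198, 158^16≡19, 158^32≡361, 158^64≡319
117 = 64 + 32 + 16 + 4 + 1, so 158^117 ≡ 319·361·19·290·158 ≡ 70 (mod 461)
Squares mod 461: 117^1≡117, 117^2≡320, 117^4≡58, 117^8≡137, 117^16≡329, 117^32≡367, 117^64≡77, 117^128≡397, 117^256≡408
303 = 256 + 32 + 8 + 4 + 2 + 1, so 117^303 ≡ 408·367·137·58·320·117 ≡ 325 (mod 461)
70·325 = 22750 ≡ 161 (mod 461)
161 ≡ 161 (mod 461), so the signature is genuine.

verifies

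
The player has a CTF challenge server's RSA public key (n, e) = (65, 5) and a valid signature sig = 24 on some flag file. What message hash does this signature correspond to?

sig^2 ≡ 24^2 = 576 ≡ 56
sig^4 ≡ 56^2 = 3136 ≡ 16
5 = 4 + 1, so sig^5 ≡ 16·24 ≡ 59 (mod 65)

59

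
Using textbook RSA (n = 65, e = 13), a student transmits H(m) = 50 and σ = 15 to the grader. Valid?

no

σ^2 ≡ 15^2 = 225 ≡ 30
σ^4 ≡ 30^2 = 900 ≡ 55
σ^8 ≡ 55^2 = 3025 ≡ 35
13 = 8 + 4 + 1, so σ^13 ≡ 35·55·15 ≡ 15 (mod 65)
σ^13 mod 65 = 15, but H(m) = 50.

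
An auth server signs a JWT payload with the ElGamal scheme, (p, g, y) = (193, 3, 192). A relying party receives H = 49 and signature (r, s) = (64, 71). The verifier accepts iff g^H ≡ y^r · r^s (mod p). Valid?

yes

Left side g^H mod p:
3^2 = 9
3^4 ≡ 9^2 = 81
3^8 ≡ 81^2 = 6561 ≡ 192
3^16 ≡ 192^2 = 36864 ≡ 1
3^32 ≡ 1^2 = 1
49 = 32 + 16 + 1, so 3^49 ≡ 1·1·3 ≡ 3 (mod 193)
Right side y^r · r^s mod p:
192^2 = 36864 ≡ 1
192^4 ≡ 1^2 = 1
192^8 ≡ 1^2 = 1
192^16 ≡ 1^2 = 1
192^32 ≡ 1^2 = 1
192^64 ≡ 1^2 = 1
64^2 = 4096 ≡ 43
64^4 ≡ 43^2 = 1849 ≡ 112
64^8 ≡ 112^2 = 12544 ≡ 192
64^16 ≡ 192^2 = 36864 ≡ 1
64^32 ≡ 1^2 = 1
64^64 ≡ 1^2 = 1
71 = 64 + 4 + 2 + 1, so 64^71 ≡ 1·112·43·64 ≡ 3 (mod 193)
1·3 = 3 ≡ 3 (mod 193)
3 ≡ 3 (mod 193), so the signature is genuine.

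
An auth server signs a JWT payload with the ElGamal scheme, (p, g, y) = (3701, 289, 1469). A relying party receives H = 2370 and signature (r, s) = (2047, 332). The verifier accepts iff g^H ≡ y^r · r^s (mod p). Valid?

Left side g^H mod p:
Squares mod 3701: 289^1≡289, 289^2≡2099, 289^4≡1611, 289^8≡920, 289^16≡2572, 289^32≡1497, 289^64≡1904, 289^128≡1937, 289^256≡2856, 289^512≡3433, 289^1024≡1505, 289^2048≡13
2370 = 2048 + 256 + 64 + 2, so 289^2370 ≡ 13·2856·1904·2099 ≡ 1407 (mod 3701)
Right side y^r · r^s mod p:
Squares mod 3701: 1469^1≡1469, 1469^2≡278, 1469^4≡3264, 1469^8≡2218, 1469^16≡895, 1469^32≡1609, 1469^64≡1882, 1469^128≡67, 1469^256≡788, 1469^512≡2877, 1469^1024≡1693
2047 = 1024 + 512 + 256 + 128 + 64 + 32 + 16 + 8 + 4 + 2 + 1, so 1469^2047 ≡ 1693·2877·788·67·1882·1609·895·2218·3264·278·1469 ≡ 3619 (mod 3701)
Squares mod 3701: 2047^1≡2047, 2047^2≡677, 2047^4≡3106, 2047^8≡2430, 2047^16≡1805, 2047^32≡1145, 2047^64≡871, 2047^128≡3637, 2047^256≡395
332 = 256 + 64 + 8 + 4, so 2047^332 ≡ 395·871·2430·3106 ≡ 1382 (mod 3701)
3619·1382 = 5001458 ≡ 1407 (mod 3701)
1407 ≡ 1407 (mod 3701), so the signature is genuine.

yes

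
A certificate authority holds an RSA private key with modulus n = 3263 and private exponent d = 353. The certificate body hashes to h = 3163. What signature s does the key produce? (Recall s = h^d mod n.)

3247

h^2 ≡ 3163^2 = 10004569 ≡ 211
h^4 ≡ 211^2 = 44521 ≡ 2102
h^8 ≡ 2102^2 = 4418404 ≡ 302
h^16 ≡ 302^2 = 91204 ≡ 3103
h^32 ≡ 3103^2 = 9628609 ≡ 2759
h^64 ≡ 2759^2 = 7612081 ≡ 2765
h^128 ≡ 2765^2 = 7645225 ≡ 16
h^256 ≡ 16^2 = 256
353 = 256 + 64 + 32 + 1, so h^353 ≡ 256·2765·2759·3163 ≡ 3247 (mod 3263)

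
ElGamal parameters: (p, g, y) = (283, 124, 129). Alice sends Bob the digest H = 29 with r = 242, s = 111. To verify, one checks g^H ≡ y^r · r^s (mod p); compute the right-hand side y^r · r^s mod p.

72

129^242 mod 283 = 263
242^111 mod 283 = 53
y^r · r^s ≡ 263·53 = 13939 ≡ 72 (mod 283)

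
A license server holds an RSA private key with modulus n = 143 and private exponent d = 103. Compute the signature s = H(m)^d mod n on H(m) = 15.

141

Squares mod 143: (H(m))^1≡15, (H(m))^2≡82, (H(m))^4≡3, (H(m))^8≡9, (H(m))^16≡81, (H(m))^32≡126, (H(m))^64≡3
103 = 64 + 32 + 4 + 2 + 1, so (H(m))^103 ≡ 3·126·3·82·15 ≡ 141 (mod 143)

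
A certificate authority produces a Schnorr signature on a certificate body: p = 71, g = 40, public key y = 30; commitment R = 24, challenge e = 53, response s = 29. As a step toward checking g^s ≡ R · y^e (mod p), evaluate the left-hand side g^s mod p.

58

Squares mod 71: 40^1≡40, 40^2≡38, 40^4≡24, 40^8≡8, 40^16≡64
29 = 16 + 8 + 4 + 1, so 40^29 ≡ 64·8·24·40 ≡ 58 (mod 71)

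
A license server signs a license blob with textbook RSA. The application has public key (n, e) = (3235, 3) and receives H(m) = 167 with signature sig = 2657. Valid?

no

sig^2 ≡ 2657^2 = 7059649 ≡ 879
3 = 2 + 1, so sig^3 ≡ 879·2657 ≡ 3068 (mod 3235)
3068 ≠ 167, so verification fails.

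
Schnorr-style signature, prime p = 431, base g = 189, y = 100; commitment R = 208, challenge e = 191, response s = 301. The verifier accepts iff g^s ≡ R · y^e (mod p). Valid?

yes

g^s mod p:
189^2 = 35721 ≡ 379
189^4 ≡ 379^2 = 143641 ≡ 118
189^8 ≡ 118^2 = 13924 ≡ 132
189^16 ≡ 132^2 = 17424 ≡ 184
189^32 ≡ 184^2 = 33856 ≡ 238
189^64 ≡ 238^2 = 56644 ≡ 183
189^128 ≡ 183^2 = 33489 ≡ 302
189^256 ≡ 302^2 = 91204 ≡ 263
301 = 256 + 32 + 8 + 4 + 1, so 189^301 ≡ 263·238·132·118·189 ≡ 336 (mod 431)
R · y^e mod p:
100^2 = 10000 ≡ 87
100^4 ≡ 87^2 = 7569 ≡ 242
100^8 ≡ 242^2 = 58564 ≡ 379
100^16 ≡ 379^2 = 143641 ≡ 118
100^32 ≡ 118^2 = 13924 ≡ 132
100^64 ≡ 132^2 = 17424 ≡ 184
100^128 ≡ 184^2 = 33856 ≡ 238
191 = 128 + 32 + 16 + 8 + 4 + 2 + 1, so 100^191 ≡ 238·132·118·379·242·87·100 ≡ 300 (mod 431)
208·300 = 62400 ≡ 336 (mod 431)
336 ≡ 336 (mod 431); signature holds.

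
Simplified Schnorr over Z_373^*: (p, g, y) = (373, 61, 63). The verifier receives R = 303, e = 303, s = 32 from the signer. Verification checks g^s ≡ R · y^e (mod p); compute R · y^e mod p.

267

Squares mod 373: 63^1≡63, 63^2≡239, 63^4≡52, 63^8≡93, 63^16≡70, 63^32≡51, 63^64≡363, 63^128≡100, 63^256≡302
303 = 256 + 32 + 8 + 4 + 2 + 1, so 63^303 ≡ 302·51·93·52·239·63 ≡ 204 (mod 373)
R · y^e ≡ 303·204 = 61812 ≡ 267 (mod 373)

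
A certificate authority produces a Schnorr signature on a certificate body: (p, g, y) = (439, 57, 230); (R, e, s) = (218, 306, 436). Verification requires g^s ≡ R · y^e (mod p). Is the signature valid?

invalid

g^s mod p:
57^2 = 3249 ≡ 176
57^4 ≡ 176^2 = 30976 ≡ 246
57^8 ≡ 246^2 = 60516 ≡ 373
57^16 ≡ 373^2 = 139129 ≡ 405
57^32 ≡ 405^2 = 164025 ≡ 278
57^64 ≡ 278^2 = 77284 ≡ 20
57^128 ≡ 20^2 = 400
57^256 ≡ 400^2 = 160000 ≡ 204
436 = 256 + 128 + 32 + 16 + 4, so 57^436 ≡ 204·400·278·405·246 ≡ 222 (mod 439)
R · y^e mod p:
230^2 = 52900 ≡ 220
230^4 ≡ 220^2 = 48400 ≡ 110
230^8 ≡ 110^2 = 12100 ≡ 247
230^16 ≡ 247^2 = 61009 ≡ 427
230^32 ≡ 427^2 = 182329 ≡ 144
230^64 ≡ 144^2 = 20736 ≡ 103
230^128 ≡ 103^2 = 10609 ≡ 73
230^256 ≡ 73^2 = 5329 ≡ 61
306 = 256 + 32 + 16 + 2, so 230^306 ≡ 61·144·427·220 ≡ 415 (mod 439)
218·415 = 90470 ≡ 36 (mod 439)
222 ≠ 36; the check fails.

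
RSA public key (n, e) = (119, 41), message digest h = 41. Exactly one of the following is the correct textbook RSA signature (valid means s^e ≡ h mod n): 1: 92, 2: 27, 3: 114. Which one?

2

Candidate 1: Squares mod 119: 92^1≡92, 92^2≡15, 92^4≡106, 92^8≡50, 92^16≡1, 92^32≡1; 41 = 32 + 8 + 1, so 92^41 ≡ 1·50·92 ≡ 78 (mod 119)
Candidate 2: Squares mod 119: 27^1≡27, 27^2≡15, 27^4≡106, 27^8≡50, 27^16≡1, 27^32≡1; 41 = 32 + 8 + 1, so 27^41 ≡ 1·50·27 ≡ 41 (mod 119)
  → matches h = 41
Candidate 3: Squares mod 119: 114^1≡114, 114^2≡25, 114^4≡30, 114^8≡67, 114^16≡86, 114^32≡18; 41 = 32 + 8 + 1, so 114^41 ≡ 18·67·114 ≡ 39 (mod 119)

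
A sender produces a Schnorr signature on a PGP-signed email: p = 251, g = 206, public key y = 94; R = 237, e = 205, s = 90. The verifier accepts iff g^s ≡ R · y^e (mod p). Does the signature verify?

does not verify

g^s mod p:
Squares mod 251: 206^1≡206, 206^2≡17, 206^4≡38, 206^8≡189, 206^16≡79, 206^32≡217, 206^64≡152
90 = 64 + 16 + 8 + 2, so 206^90 ≡ 152·79·189·17 ≡ 243 (mod 251)
R · y^e mod p:
Squares mod 251: 94^1≡94, 94^2≡51, 94^4≡91, 94^8≡249, 94^16≡4, 94^32≡16, 94^64≡5, 94^128≡25
205 = 128 + 64 + 8 + 4 + 1, so 94^205 ≡ 25·5·249·91·94 ≡ 20 (mod 251)
237·20 = 4740 ≡ 222 (mod 251)
243 ≠ 222; the check fails.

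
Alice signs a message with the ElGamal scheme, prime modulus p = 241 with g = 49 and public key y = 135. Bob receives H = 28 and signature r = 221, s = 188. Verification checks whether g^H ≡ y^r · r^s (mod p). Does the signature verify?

does not verify

Left side g^H mod p:
Squares mod 241: 49^1≡49, 49^2≡232, 49^4≡81, 49^8≡54, 49^16≡24
28 = 16 + 8 + 4, so 49^28 ≡ 24·54·81 ≡ 141 (mod 241)
Right side y^r · r^s mod p:
Squares mod 241: 135^1≡135, 135^2≡150, 135^4≡87, 135^8≡98, 135^16≡205, 135^32≡91, 135^64≡87, 135^128≡98
221 = 128 + 64 + 16 + 8 + 4 + 1, so 135^221 ≡ 98·87·205·98·87·135 ≡ 135 (mod 241)
Squares mod 241: 221^1≡221, 221^2≡159, 221^4≡217, 221^8≡94, 221^16≡160, 221^32≡54, 221^64≡24, 221^128≡94
188 = 128 + 32 + 16 + 8 + 4, so 221^188 ≡ 94·54·160·94·217 ≡ 147 (mod 241)
135·147 = 19845 ≡ 83 (mod 241)
141 ≠ 83, so verification fails.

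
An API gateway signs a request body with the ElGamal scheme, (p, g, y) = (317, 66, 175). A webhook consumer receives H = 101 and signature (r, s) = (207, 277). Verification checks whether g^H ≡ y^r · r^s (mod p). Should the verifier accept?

Left side g^H mod p:
66^2 = 4356 ≡ 235
66^4 ≡ 235^2 = 55225 ≡ 67
66^8 ≡ 67^2 = 4489 ≡ 51
66^16 ≡ 51^2 = 2601 ≡ 65
66^32 ≡ 65^2 = 4225 ≡ 104
66^64 ≡ 104^2 = 10816 ≡ 38
101 = 64 + 32 + 4 + 1, so 66^101 ≡ 38·104·67·66 ≡ 168 (mod 317)
Right side y^r · r^s mod p:
175^2 = 30625 ≡ 193
175^4 ≡ 193^2 = 37249 ≡ 160
175^8 ≡ 160^2 = 25600 ≡ 240
175^16 ≡ 240^2 = 57600 ≡ 223
175^32 ≡ 223^2 = 49729 ≡ 277
175^64 ≡ 277^2 = 76729 ≡ 15
175^128 ≡ 15^2 = 225
207 = 128 + 64 + 8 + 4 + 2 + 1, so 175^207 ≡ 225·15·240·160·193·175 ≡ 225 (mod 317)
207^2 = 42849 ≡ 54
207^4 ≡ 54^2 = 2916 ≡ 63
207^8 ≡ 63^2 = 3969 ≡ 165
207^16 ≡ 165^2 = 27225 ≡ 280
207^32 ≡ 280^2 = 78400 ≡ 101
207^64 ≡ 101^2 = 10201 ≡ 57
207^128 ≡ 57^2 = 3249 ≡ 79
207^256 ≡ 79^2 = 6241 ≡ 218
277 = 256 + 16 + 4 + 1, so 207^277 ≡ 218·280·63·207 ≡ 136 (mod 317)
225·136 = 30600 ≡ 168 (mod 317)
168 ≡ 168 (mod 317), so the signature is genuine.

accept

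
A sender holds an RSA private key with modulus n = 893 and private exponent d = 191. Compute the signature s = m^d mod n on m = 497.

162

m^2 ≡ 497^2 = 247009 ≡ 541
m^4 ≡ 541^2 = 292681 ≡ 670
m^8 ≡ 670^2 = 448900 ≡ 614
m^16 ≡ 614^2 = 376996 ≡ 150
m^32 ≡ 150^2 = 22500 ≡ 175
m^64 ≡ 175^2 = 30625 ≡ 263
m^128 ≡ 263^2 = 69169 ≡ 408
191 = 128 + 32 + 16 + 8 + 4 + 2 + 1, so m^191 ≡ 408·175·150·614·670·541·497 ≡ 162 (mod 893)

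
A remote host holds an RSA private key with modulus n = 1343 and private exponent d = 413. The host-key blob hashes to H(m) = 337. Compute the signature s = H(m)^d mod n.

22

(H(m))^2 ≡ 337^2 = 113569 ≡ 757
(H(m))^4 ≡ 757^2 = 573049 ≡ 931
(H(m))^8 ≡ 931^2 = 866761 ≡ 526
(H(m))^16 ≡ 526^2 = 276676 ≡ 18
(H(m))^32 ≡ 18^2 = 324
(H(m))^64 ≡ 324^2 = 104976 ≡ 222
(H(m))^128 ≡ 222^2 = 49284 ≡ 936
(H(m))^256 ≡ 936^2 = 876096 ≡ 460
413 = 256 + 128 + 16 + 8 + 4 + 1, so (H(m))^413 ≡ 460·936·18·526·931·337 ≡ 22 (mod 1343)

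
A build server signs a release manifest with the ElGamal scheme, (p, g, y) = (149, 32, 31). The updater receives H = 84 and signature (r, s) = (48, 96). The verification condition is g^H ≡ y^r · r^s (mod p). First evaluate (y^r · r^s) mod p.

31^2 = 961 ≡ 67
31^4 ≡ 67^2 = 4489 ≡ 19
31^8 ≡ 19^2 = 361 ≡ 63
31^16 ≡ 63^2 = 3969 ≡ 95
31^32 ≡ 95^2 = 9025 ≡ 85
48 = 32 + 16, so 31^48 ≡ 85·95 ≡ 29 (mod 149)
48^2 = 2304 ≡ 69
48^4 ≡ 69^2 = 4761 ≡ 142
48^8 ≡ 142^2 = 20164 ≡ 49
48^16 ≡ 49^2 = 2401 ≡ 17
48^32 ≡ 17^2 = 289 ≡ 140
48^64 ≡ 140^2 = 19600 ≡ 81
96 = 64 + 32, so 48^96 ≡ 81·140 ≡ 16 (mod 149)
y^r · r^s ≡ 29·16 = 464 ≡ 17 (mod 149)

17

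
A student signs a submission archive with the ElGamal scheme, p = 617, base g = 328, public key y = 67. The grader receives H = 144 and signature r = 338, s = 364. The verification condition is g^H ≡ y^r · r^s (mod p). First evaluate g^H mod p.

334

328^2 = 107584 ≡ 226
328^4 ≡ 226^2 = 51076 ≡ 482
328^8 ≡ 482^2 = 232324 ≡ 332
328^16 ≡ 332^2 = 110224 ≡ 398
328^32 ≡ 398^2 = 158404 ≡ 452
328^64 ≡ 452^2 = 204304 ≡ 77
328^128 ≡ 77^2 = 5929 ≡ 376
144 = 128 + 16, so 328^144 ≡ 376·398 ≡ 334 (mod 617)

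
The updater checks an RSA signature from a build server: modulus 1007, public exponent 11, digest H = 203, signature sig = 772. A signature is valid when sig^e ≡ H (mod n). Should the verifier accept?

reject

sig^2 ≡ 772^2 = 595984 ≡ 847
sig^4 ≡ 847^2 = 717409 ≡ 425
sig^8 ≡ 425^2 = 180625 ≡ 372
11 = 8 + 2 + 1, so sig^11 ≡ 372·847·772 ≡ 977 (mod 1007)
977 ≠ 203, so verification fails.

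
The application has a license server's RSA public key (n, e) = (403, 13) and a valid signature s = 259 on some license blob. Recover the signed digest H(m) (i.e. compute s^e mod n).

207

s^2 ≡ 259^2 = 67081 ≡ 183
s^4 ≡ 183^2 = 33489 ≡ 40
s^8 ≡ 40^2 = 1600 ≡ 391
13 = 8 + 4 + 1, so s^13 ≡ 391·40·259 ≡ 207 (mod 403)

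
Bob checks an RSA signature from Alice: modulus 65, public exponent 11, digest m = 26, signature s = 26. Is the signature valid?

valid

s^2 ≡ 26^2 = 676 ≡ 26
s^4 ≡ 26^2 = 676 ≡ 26
s^8 ≡ 26^2 = 676 ≡ 26
11 = 8 + 2 + 1, so s^11 ≡ 26·26·26 ≡ 26 (mod 65)
26 = m, so the signature checks out.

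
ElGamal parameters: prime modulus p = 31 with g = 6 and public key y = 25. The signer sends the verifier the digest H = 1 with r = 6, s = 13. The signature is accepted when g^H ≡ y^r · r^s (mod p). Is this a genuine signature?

genuine

Left side g^H mod p:
6^1 mod 31 = 6
Right side y^r · r^s mod p:
25^6 mod 31 = 1
6^13 mod 31 = 6
1·6 = 6 ≡ 6 (mod 31)
6 ≡ 6 (mod 31), so the signature is genuine.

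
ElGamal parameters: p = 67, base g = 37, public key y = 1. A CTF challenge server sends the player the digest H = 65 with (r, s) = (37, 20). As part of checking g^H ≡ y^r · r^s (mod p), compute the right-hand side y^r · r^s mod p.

29

1^2 = 1
1^4 ≡ 1^2 = 1
1^8 ≡ 1^2 = 1
1^16 ≡ 1^2 = 1
1^32 ≡ 1^2 = 1
37 = 32 + 4 + 1, so 1^37 ≡ 1·1·1 ≡ 1 (mod 67)
37^2 = 1369 ≡ 29
37^4 ≡ 29^2 = 841 ≡ 37
37^8 ≡ 37^2 = 1369 ≡ 29
37^16 ≡ 29^2 = 841 ≡ 37
20 = 16 + 4, so 37^20 ≡ 37·37 ≡ 29 (mod 67)
y^r · r^s ≡ 1·29 = 29 ≡ 29 (mod 67)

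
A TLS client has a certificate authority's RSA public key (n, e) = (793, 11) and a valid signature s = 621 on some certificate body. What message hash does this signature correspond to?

355

Squares mod 793: s^1≡621, s^2≡243, s^4≡367, s^8≡672
11 = 8 + 2 + 1, so s^11 ≡ 672·243·621 ≡ 355 (mod 793)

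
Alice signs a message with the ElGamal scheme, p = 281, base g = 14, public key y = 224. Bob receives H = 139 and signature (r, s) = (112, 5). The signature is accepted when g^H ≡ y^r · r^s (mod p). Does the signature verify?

Left side g^H mod p:
14^2 = 196
14^4 ≡ 196^2 = 38416 ≡ 200
14^8 ≡ 200^2 = 40000 ≡ 98
14^16 ≡ 98^2 = 9604 ≡ 50
14^32 ≡ 50^2 = 2500 ≡ 252
14^64 ≡ 252^2 = 63504 ≡ 279
14^128 ≡ 279^2 = 77841 ≡ 4
139 = 128 + 8 + 2 + 1, so 14^139 ≡ 4·98·196·14 ≡ 261 (mod 281)
Right side y^r · r^s mod p:
224^2 = 50176 ≡ 158
224^4 ≡ 158^2 = 24964 ≡ 236
224^8 ≡ 236^2 = 55696 ≡ 58
224^16 ≡ 58^2 = 3364 ≡ 273
224^32 ≡ 273^2 = 74529 ≡ 64
224^64 ≡ 64^2 = 4096 ≡ 162
112 = 64 + 32 + 16, so 224^112 ≡ 162·64·273 ≡ 232 (mod 281)
112^2 = 12544 ≡ 180
112^4 ≡ 180^2 = 32400 ≡ 85
5 = 4 + 1, so 112^5 ≡ 85·112 ≡ 247 (mod 281)
232·247 = 57304 ≡ 261 (mod 281)
261 ≡ 261 (mod 281), so the signature is genuine.

verifies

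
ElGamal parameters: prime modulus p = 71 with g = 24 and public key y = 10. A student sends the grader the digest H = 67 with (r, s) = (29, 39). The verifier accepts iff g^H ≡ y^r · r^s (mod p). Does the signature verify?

does not verify

Left side g^H mod p:
Squares mod 71: 24^1≡24, 24^2≡8, 24^4≡64, 24^8≡49, 24^16≡58, 24^32≡27, 24^64≡19
67 = 64 + 2 + 1, so 24^67 ≡ 19·8·24 ≡ 27 (mod 71)
Right side y^r · r^s mod p:
Squares mod 71: 10^1≡10, 10^2≡29, 10^4≡60, 10^8≡50, 10^16≡15
29 = 16 + 8 + 4 + 1, so 10^29 ≡ 15·50·60·10 ≡ 2 (mod 71)
Squares mod 71: 29^1≡29, 29^2≡60, 29^4≡50, 29^8≡15, 29^16≡12, 29^32≡2
39 = 32 + 4 + 2 + 1, so 29^39 ≡ 2·50·60·29 ≡ 50 (mod 71)
2·50 = 100 ≡ 29 (mod 71)
27 ≠ 29, so verification fails.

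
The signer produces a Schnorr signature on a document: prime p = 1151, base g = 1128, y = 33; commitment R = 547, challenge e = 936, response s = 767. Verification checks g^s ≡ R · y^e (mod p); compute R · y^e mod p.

308

Squares mod 1151: 33^1≡33, 33^2≡1089, 33^4≡391, 33^8≡949, 33^16≡519, 33^32≡27, 33^64≡729, 33^128≡830, 33^256≡602, 33^512≡990
936 = 512 + 256 + 128 + 32 + 8, so 33^936 ≡ 990·602·830·27·949 ≡ 1120 (mod 1151)
R · y^e ≡ 547·1120 = 612640 ≡ 308 (mod 1151)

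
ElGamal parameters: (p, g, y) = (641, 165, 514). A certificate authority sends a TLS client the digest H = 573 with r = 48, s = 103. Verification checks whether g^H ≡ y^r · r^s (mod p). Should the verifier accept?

Left side g^H mod p:
Squares mod 641: 165^1≡165, 165^2≡303, 165^4≡146, 165^8≡163, 165^16≡288, 165^32≡255, 165^64≡284, 165^128≡531, 165^256≡562, 165^512≡472
573 = 512 + 32 + 16 + 8 + 4 + 1, so 165^573 ≡ 472·255·288·163·146·165 ≡ 401 (mod 641)
Right side y^r · r^s mod p:
Squares mod 641: 514^1≡514, 514^2≡104, 514^4≡560, 514^8≡151, 514^16≡366, 514^32≡628
48 = 32 + 16, so 514^48 ≡ 628·366 ≡ 370 (mod 641)
Squares mod 641: 48^1≡48, 48^2≡381, 48^4≡295, 48^8≡490, 48^16≡366, 48^32≡628, 48^64≡169
103 = 64 + 32 + 4 + 2 + 1, so 48^103 ≡ 169·628·295·381·48 ≡ 34 (mod 641)
370·34 = 12580 ≡ 401 (mod 641)
401 ≡ 401 (mod 641), so the signature is genuine.

accept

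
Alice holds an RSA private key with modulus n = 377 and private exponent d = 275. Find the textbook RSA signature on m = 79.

m^2 ≡ 79^2 = 6241 ≡ 209
m^4 ≡ 209^2 = 43681 ≡ 326
m^8 ≡ 326^2 = 106276 ≡ 339
m^16 ≡ 339^2 = 114921 ≡ 313
m^32 ≡ 313^2 = 97969 ≡ 326
m^64 ≡ 326^2 = 106276 ≡ 339
m^128 ≡ 339^2 = 114921 ≡ 313
m^256 ≡ 313^2 = 97969 ≡ 326
275 = 256 + 16 + 2 + 1, so m^275 ≡ 326·313·209·79 ≡ 131 (mod 377)

131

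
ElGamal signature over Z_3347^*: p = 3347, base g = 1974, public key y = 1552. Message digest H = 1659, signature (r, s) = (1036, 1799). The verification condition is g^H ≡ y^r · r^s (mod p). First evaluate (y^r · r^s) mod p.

1552^1036 mod 3347 = 1042
1036^1799 mod 3347 = 909
y^r · r^s ≡ 1042·909 = 947178 ≡ 3324 (mod 3347)

3324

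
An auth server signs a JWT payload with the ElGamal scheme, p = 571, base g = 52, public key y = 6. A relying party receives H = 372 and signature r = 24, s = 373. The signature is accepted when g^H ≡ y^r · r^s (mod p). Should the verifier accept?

Left side g^H mod p:
52^2 = 2704 ≡ 420
52^4 ≡ 420^2 = 176400 ≡ 532
52^8 ≡ 532^2 = 283024 ≡ 379
52^16 ≡ 379^2 = 143641 ≡ 320
52^32 ≡ 320^2 = 102400 ≡ 191
52^64 ≡ 191^2 = 36481 ≡ 508
52^128 ≡ 508^2 = 258064 ≡ 543
52^256 ≡ 543^2 = 294849 ≡ 213
372 = 256 + 64 + 32 + 16 + 4, so 52^372 ≡ 213·508·191·320·532 ≡ 163 (mod 571)
Right side y^r · r^s mod p:
6^2 = 36
6^4 ≡ 36^2 = 1296 ≡ 154
6^8 ≡ 154^2 = 23716 ≡ 305
6^16 ≡ 305^2 = 93025 ≡ 523
24 = 16 + 8, so 6^24 ≡ 523·305 ≡ 206 (mod 571)
24^2 = 576 ≡ 5
24^4 ≡ 5^2 = 25
24^8 ≡ 25^2 = 625 ≡ 54
24^16 ≡ 54^2 = 2916 ≡ 61
24^32 ≡ 61^2 = 3721 ≡ 295
24^64 ≡ 295^2 = 87025 ≡ 233
24^128 ≡ 233^2 = 54289 ≡ 44
24^256 ≡ 44^2 = 1936 ≡ 223
373 = 256 + 64 + 32 + 16 + 4 + 1, so 24^373 ≡ 223·233·295·61·25·24 ≡ 78 (mod 571)
206·78 = 16068 ≡ 80 (mod 571)
163 ≠ 80, so verification fails.

reject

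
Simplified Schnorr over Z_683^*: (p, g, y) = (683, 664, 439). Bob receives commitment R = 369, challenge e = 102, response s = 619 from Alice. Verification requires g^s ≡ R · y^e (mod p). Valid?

g^s mod p:
664^2 = 440896 ≡ 361
664^4 ≡ 361^2 = 130321 ≡ 551
664^8 ≡ 551^2 = 303601 ≡ 349
664^16 ≡ 349^2 = 121801 ≡ 227
664^32 ≡ 227^2 = 51529 ≡ 304
664^64 ≡ 304^2 = 92416 ≡ 211
664^128 ≡ 211^2 = 44521 ≡ 126
664^256 ≡ 126^2 = 15876 ≡ 167
664^512 ≡ 167^2 = 27889 ≡ 569
619 = 512 + 64 + 32 + 8 + 2 + 1, so 664^619 ≡ 569·211·304·349·361·664 ≡ 288 (mod 683)
R · y^e mod p:
439^2 = 192721 ≡ 115
439^4 ≡ 115^2 = 13225 ≡ 248
439^8 ≡ 248^2 = 61504 ≡ 34
439^16 ≡ 34^2 = 1156 ≡ 473
439^32 ≡ 473^2 = 223729 ≡ 388
439^64 ≡ 388^2 = 150544 ≡ 284
102 = 64 + 32 + 4 + 2, so 439^102 ≡ 284·388·248·115 ≡ 234 (mod 683)
369·234 = 86346 ≡ 288 (mod 683)
288 ≡ 288 (mod 683); signature holds.

yes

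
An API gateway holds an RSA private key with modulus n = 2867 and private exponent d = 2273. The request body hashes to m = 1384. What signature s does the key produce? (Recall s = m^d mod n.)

m^2 ≡ 1384^2 = 1915456 ≡ 300
m^4 ≡ 300^2 = 90000 ≡ 1123
m^8 ≡ 1123^2 = 1261129 ≡ 2516
m^16 ≡ 2516^2 = 6330256 ≡ 2787
m^32 ≡ 2787^2 = 7767369 ≡ 666
m^64 ≡ 666^2 = 443556 ≡ 2038
m^128 ≡ 2038^2 = 4153444 ≡ 2028
m^256 ≡ 2028^2 = 4112784 ≡ 1506
m^512 ≡ 1506^2 = 2268036 ≡ 239
m^1024 ≡ 239^2 = 57121 ≡ 2648
m^2048 ≡ 2648^2 = 7011904 ≡ 2089
2273 = 2048 + 128 + 64 + 32 + 1, so m^2273 ≡ 2089·2028·2038·666·1384 ≡ 686 (mod 2867)

686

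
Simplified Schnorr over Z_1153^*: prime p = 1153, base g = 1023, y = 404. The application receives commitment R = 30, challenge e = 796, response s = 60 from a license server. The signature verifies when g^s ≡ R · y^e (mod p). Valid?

g^s mod p:
1023^2 = 1046529 ≡ 758
1023^4 ≡ 758^2 = 574564 ≡ 370
1023^8 ≡ 370^2 = 136900 ≡ 846
1023^16 ≡ 846^2 = 715716 ≡ 856
1023^32 ≡ 856^2 = 732736 ≡ 581
60 = 32 + 16 + 8 + 4, so 1023^60 ≡ 581·856·846·370 ≡ 984 (mod 1153)
R · y^e mod p:
404^2 = 163216 ≡ 643
404^4 ≡ 643^2 = 413449 ≡ 675
404^8 ≡ 675^2 = 455625 ≡ 190
404^16 ≡ 190^2 = 36100 ≡ 357
404^32 ≡ 357^2 = 127449 ≡ 619
404^64 ≡ 619^2 = 383161 ≡ 365
404^128 ≡ 365^2 = 133225 ≡ 630
404^256 ≡ 630^2 = 396900 ≡ 268
404^512 ≡ 268^2 = 71824 ≡ 338
796 = 512 + 256 + 16 + 8 + 4, so 404^796 ≡ 338·268·357·190·675 ≡ 895 (mod 1153)
30·895 = 26850 ≡ 331 (mod 1153)
984 ≠ 331; the check fails.

no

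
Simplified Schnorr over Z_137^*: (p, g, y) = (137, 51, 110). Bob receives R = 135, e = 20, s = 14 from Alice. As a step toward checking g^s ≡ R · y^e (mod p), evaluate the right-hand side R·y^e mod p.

9

110^2 = 12100 ≡ 44
110^4 ≡ 44^2 = 1936 ≡ 18
110^8 ≡ 18^2 = 324 ≡ 50
110^16 ≡ 50^2 = 2500 ≡ 34
20 = 16 + 4, so 110^20 ≡ 34·18 ≡ 64 (mod 137)
R · y^e ≡ 135·64 = 8640 ≡ 9 (mod 137)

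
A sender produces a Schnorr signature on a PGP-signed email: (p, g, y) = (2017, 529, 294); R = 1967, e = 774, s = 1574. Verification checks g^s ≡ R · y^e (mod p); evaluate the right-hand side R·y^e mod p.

1967

294^774 mod 2017 = 1
R · y^e ≡ 1967·1 = 1967 ≡ 1967 (mod 2017)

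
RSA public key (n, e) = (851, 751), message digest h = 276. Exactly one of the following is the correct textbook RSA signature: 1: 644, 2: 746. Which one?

1

Candidate 1: 644^751 mod 851 = 276
  → matches h = 276
Candidate 2: 746^751 mod 851 = 586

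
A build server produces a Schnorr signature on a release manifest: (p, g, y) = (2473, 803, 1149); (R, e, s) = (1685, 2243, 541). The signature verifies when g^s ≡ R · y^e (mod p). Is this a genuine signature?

genuine

g^s mod p:
803^2 = 644809 ≡ 1829
803^4 ≡ 1829^2 = 3345241 ≡ 1745
803^8 ≡ 1745^2 = 3045025 ≡ 762
803^16 ≡ 762^2 = 580644 ≡ 1962
803^32 ≡ 1962^2 = 3849444 ≡ 1456
803^64 ≡ 1456^2 = 2119936 ≡ 575
803^128 ≡ 575^2 = 330625 ≡ 1716
803^256 ≡ 1716^2 = 2944656 ≡ 1786
803^512 ≡ 1786^2 = 3189796 ≡ 2099
541 = 512 + 16 + 8 + 4 + 1, so 803^541 ≡ 2099·1962·762·1745·803 ≡ 2178 (mod 2473)
R · y^e mod p:
1149^2 = 1320201 ≡ 2092
1149^4 ≡ 2092^2 = 4376464 ≡ 1727
1149^8 ≡ 1727^2 = 2982529 ≡ 91
1149^16 ≡ 91^2 = 8281 ≡ 862
1149^32 ≡ 862^2 = 743044 ≡ 1144
1149^64 ≡ 1144^2 = 1308736 ≡ 519
1149^128 ≡ 519^2 = 269361 ≡ 2277
1149^256 ≡ 2277^2 = 5184729 ≡ 1321
1149^512 ≡ 1321^2 = 1745041 ≡ 1576
1149^1024 ≡ 1576^2 = 2483776 ≡ 884
1149^2048 ≡ 884^2 = 781456 ≡ 2461
2243 = 2048 + 128 + 64 + 2 + 1, so 1149^2243 ≡ 2461·2277·519·2092·1149 ≡ 2238 (mod 2473)
1685·2238 = 3771030 ≡ 2178 (mod 2473)
2178 ≡ 2178 (mod 2473); signature holds.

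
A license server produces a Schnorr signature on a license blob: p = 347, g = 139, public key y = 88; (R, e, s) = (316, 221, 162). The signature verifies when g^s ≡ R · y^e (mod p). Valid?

g^s mod p:
139^162 mod 347 = 327
R · y^e mod p:
88^221 mod 347 = 79
316·79 = 24964 ≡ 327 (mod 347)
327 ≡ 327 (mod 347); signature holds.

yes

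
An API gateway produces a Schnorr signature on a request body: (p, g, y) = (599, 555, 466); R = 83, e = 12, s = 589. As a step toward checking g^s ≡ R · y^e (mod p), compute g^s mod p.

555^2 = 308025 ≡ 139
555^4 ≡ 139^2 = 19321 ≡ 153
555^8 ≡ 153^2 = 23409 ≡ 48
555^16 ≡ 48^2 = 2304 ≡ 507
555^32 ≡ 507^2 = 257049 ≡ 78
555^64 ≡ 78^2 = 6084 ≡ 94
555^128 ≡ 94^2 = 8836 ≡ 450
555^256 ≡ 450^2 = 202500 ≡ 38
555^512 ≡ 38^2 = 1444 ≡ 246
589 = 512 + 64 + 8 + 4 + 1, so 555^589 ≡ 246·94·48·153·555 ≡ 483 (mod 599)

483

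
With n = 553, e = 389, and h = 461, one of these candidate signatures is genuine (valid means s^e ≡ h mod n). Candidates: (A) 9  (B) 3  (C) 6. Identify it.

C

Candidate A: Squares mod 553: 9^1≡9, 9^2≡81, 9^4≡478, 9^8≡95, 9^16≡177, 9^32≡361, 9^64≡366, 9^128≡130, 9^256≡310; 389 = 256 + 128 + 4 + 1, so 9^389 ≡ 310·130·478·9 ≡ 123 (mod 553)
Candidate B: Squares mod 553: 3^1≡3, 3^2≡9, 3^4≡81, 3^8≡478, 3^16≡95, 3^32≡177, 3^64≡361, 3^128≡366, 3^256≡130; 389 = 256 + 128 + 4 + 1, so 3^389 ≡ 130·366·81·3 ≡ 369 (mod 553)
Candidate C: Squares mod 553: 6^1≡6, 6^2≡36, 6^4≡190, 6^8≡155, 6^16≡246, 6^32≡239, 6^64≡162, 6^128≡253, 6^256≡414; 389 = 256 + 128 + 4 + 1, so 6^389 ≡ 414·253·190·6 ≡ 461 (mod 553)
  → matches h = 461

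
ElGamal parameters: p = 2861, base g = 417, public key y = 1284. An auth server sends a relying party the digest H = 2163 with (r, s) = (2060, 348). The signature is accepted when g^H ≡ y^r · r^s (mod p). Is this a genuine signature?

forged

Left side g^H mod p:
417^2163 mod 2861 = 1890
Right side y^r · r^s mod p:
1284^2060 mod 2861 = 921
2060^348 mod 2861 = 921
921·921 = 848241 ≡ 1385 (mod 2861)
1890 ≠ 1385, so verification fails.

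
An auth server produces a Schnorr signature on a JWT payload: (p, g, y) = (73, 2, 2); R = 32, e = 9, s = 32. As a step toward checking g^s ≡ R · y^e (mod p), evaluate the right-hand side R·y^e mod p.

Squares mod 73: 2^1≡2, 2^2≡4, 2^4≡16, 2^8≡37
9 = 8 + 1, so 2^9 ≡ 37·2 ≡ 1 (mod 73)
R · y^e ≡ 32·1 = 32 ≡ 32 (mod 73)

32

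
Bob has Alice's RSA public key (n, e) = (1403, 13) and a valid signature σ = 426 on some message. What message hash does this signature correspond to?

121

σ^2 ≡ 426^2 = 181476 ≡ 489
σ^4 ≡ 489^2 = 239121 ≡ 611
σ^8 ≡ 611^2 = 373321 ≡ 123
13 = 8 + 4 + 1, so σ^13 ≡ 123·611·426 ≡ 121 (mod 1403)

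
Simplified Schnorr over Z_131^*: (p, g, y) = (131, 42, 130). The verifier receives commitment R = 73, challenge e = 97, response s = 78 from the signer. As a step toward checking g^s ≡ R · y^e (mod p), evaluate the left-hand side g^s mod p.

58

Squares mod 131: 42^1≡42, 42^2≡61, 42^4≡53, 42^8≡58, 42^16≡89, 42^32≡61, 42^64≡53
78 = 64 + 8 + 4 + 2, so 42^78 ≡ 53·58·53·61 ≡ 58 (mod 131)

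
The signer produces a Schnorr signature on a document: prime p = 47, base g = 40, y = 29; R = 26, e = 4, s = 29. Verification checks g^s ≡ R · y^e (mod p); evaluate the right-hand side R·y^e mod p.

29^2 = 841 ≡ 42
29^4 ≡ 42^2 = 1764 ≡ 25
R · y^e ≡ 26·25 = 650 ≡ 39 (mod 47)

39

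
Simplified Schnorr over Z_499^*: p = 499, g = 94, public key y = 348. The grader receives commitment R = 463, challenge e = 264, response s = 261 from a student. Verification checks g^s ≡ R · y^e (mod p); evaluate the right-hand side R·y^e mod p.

338

348^2 = 121104 ≡ 346
348^4 ≡ 346^2 = 119716 ≡ 455
348^8 ≡ 455^2 = 207025 ≡ 439
348^16 ≡ 439^2 = 192721 ≡ 107
348^32 ≡ 107^2 = 11449 ≡ 471
348^64 ≡ 471^2 = 221841 ≡ 285
348^128 ≡ 285^2 = 81225 ≡ 387
348^256 ≡ 387^2 = 149769 ≡ 69
264 = 256 + 8, so 348^264 ≡ 69·439 ≡ 351 (mod 499)
R · y^e ≡ 463·351 = 162513 ≡ 338 (mod 499)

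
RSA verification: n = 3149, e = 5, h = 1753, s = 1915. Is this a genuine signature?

Squares mod 3149: s^1≡1915, s^2≡1789, s^4≡1137
5 = 4 + 1, so s^5 ≡ 1137·1915 ≡ 1396 (mod 3149)
1396 ≠ 1753, so verification fails.

forged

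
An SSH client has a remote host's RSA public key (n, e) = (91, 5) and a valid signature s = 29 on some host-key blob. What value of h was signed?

s^2 ≡ 29^2 = 841 ≡ 22
s^4 ≡ 22^2 = 484 ≡ 29
5 = 4 + 1, so s^5 ≡ 29·29 ≡ 22 (mod 91)

22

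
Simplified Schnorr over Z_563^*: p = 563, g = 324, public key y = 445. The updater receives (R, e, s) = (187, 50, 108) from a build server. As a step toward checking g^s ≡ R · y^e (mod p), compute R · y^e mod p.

445^2 = 198025 ≡ 412
445^4 ≡ 412^2 = 169744 ≡ 281
445^8 ≡ 281^2 = 78961 ≡ 141
445^16 ≡ 141^2 = 19881 ≡ 176
445^32 ≡ 176^2 = 30976 ≡ 11
50 = 32 + 16 + 2, so 445^50 ≡ 11·176·412 ≡ 424 (mod 563)
R · y^e ≡ 187·424 = 79288 ≡ 468 (mod 563)

468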